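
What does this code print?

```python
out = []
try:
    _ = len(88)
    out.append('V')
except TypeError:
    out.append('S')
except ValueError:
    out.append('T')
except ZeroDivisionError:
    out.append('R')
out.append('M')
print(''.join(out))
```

Execution trace: 'S' (except TypeError) → 'M' (after the try/except). Output: SM

Answer: SM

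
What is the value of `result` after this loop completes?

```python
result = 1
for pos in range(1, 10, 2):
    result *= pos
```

Product of 1, 3, 5, ... up to 9
`result` takes the values: 1 → 3 → 15 → 105 → 945

Answer: 945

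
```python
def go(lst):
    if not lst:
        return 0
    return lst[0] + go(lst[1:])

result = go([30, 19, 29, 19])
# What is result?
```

30 + 19 + 29 + 19 + 0 = 97

Answer: 97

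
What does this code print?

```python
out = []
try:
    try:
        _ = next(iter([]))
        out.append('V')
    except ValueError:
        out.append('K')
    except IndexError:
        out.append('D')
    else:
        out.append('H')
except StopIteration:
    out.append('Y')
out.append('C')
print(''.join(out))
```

Execution trace: 'Y' (outer except StopIteration) → 'C' (after the try/except). Output: YC

Answer: YC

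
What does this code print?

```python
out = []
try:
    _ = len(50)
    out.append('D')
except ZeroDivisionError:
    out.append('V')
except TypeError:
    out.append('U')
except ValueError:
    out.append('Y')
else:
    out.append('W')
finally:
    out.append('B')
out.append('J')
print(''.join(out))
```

Execution trace: 'U' (except TypeError) → 'B' (finally) → 'J' (after the try/except). Output: UBJ

Answer: UBJ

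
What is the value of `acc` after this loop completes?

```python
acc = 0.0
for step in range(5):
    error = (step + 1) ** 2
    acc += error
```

Sum of squared losses 1² + 2² + ... + 5²
`acc` takes the values: 0.0 → 1.0 → 5.0 → 14.0 → 30.0 → 55.0

Answer: 55.0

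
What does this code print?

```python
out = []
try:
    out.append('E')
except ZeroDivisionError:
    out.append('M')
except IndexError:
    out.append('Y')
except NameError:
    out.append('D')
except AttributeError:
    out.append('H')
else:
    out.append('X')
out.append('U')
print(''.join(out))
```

Execution trace: 'E' (try body, no exception) → 'X' (else) → 'U' (after the try/except). Output: EXU

Answer: EXU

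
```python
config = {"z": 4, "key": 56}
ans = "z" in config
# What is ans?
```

Trace:
`config = {"z": 4, "key": 56}` → config = {'z': 4, 'key': 56}
`ans = "z" in config` → ans = True
So ans = True

Answer: True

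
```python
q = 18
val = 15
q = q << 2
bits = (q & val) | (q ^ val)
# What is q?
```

Trace:
`q = 18` → q = 18
`val = 15` → val = 15
`q = q << 2` → q = 72
`bits = (q & val) | (q ^ val)` → bits = 79
So q = 72

Answer: 72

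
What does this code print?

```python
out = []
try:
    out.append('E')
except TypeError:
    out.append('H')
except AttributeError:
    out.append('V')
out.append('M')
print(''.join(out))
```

Execution trace: 'E' (try body, no exception) → 'M' (after the try/except). Output: EM

Answer: EM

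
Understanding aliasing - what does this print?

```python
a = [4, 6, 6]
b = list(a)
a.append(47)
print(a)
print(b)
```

Key concept: list() constructor creates copy.
Step by step:
`a = [4, 6, 6]` → a = [4, 6, 6]
`b = list(a)` → b = [4, 6, 6]
`a.append(47)` → a = [4, 6, 6, 47]
`print(a)` → prints [4, 6, 6, 47]
`print(b)` → prints [4, 6, 6]

Answer:
[4, 6, 6, 47]
[4, 6, 6]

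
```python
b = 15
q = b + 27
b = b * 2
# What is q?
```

Trace:
`b = 15` → b = 15
`q = b + 27` → q = 42
`b = b * 2` → b = 30
So q = 42

Answer: 42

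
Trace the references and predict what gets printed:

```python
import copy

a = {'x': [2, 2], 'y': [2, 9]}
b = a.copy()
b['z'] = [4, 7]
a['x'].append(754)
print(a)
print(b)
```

Key concept: shallow copy of dict with mutable values.
Step by step:
`a = {'x': [2, 2], 'y': [2, 9]}` → a = {'x': [2, 2], 'y': [2, 9]}
`b = a.copy()` → b = {'x': [2, 2], 'y': [2, 9]}
`b['z'] = [4, 7]` → b = {'x': [2, 2], 'y': [2, 9], 'z': [4, 7]}
`a['x'].append(754)` → a = {'x': [2, 2, 754], 'y': [2, 9]}; b = {'x': [2, 2, 754], 'y': [2, 9], 'z': [4, 7]}
`print(a)` → prints {'x': [2, 2, 754], 'y': [2, 9]}
`print(b)` → prints {'x': [2, 2, 754], 'y': [2, 9], 'z': [4, 7]}

Answer:
{'x': [2, 2, 754], 'y': [2, 9]}
{'x': [2, 2, 754], 'y': [2, 9], 'z': [4, 7]}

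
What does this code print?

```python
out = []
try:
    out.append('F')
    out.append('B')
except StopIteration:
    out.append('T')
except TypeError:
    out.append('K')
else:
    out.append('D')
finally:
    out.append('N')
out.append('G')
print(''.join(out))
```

Execution trace: 'F' (try body) → 'B' (try body, no exception) → 'D' (else) → 'N' (finally) → 'G' (after the try/except). Output: FBDNG

Answer: FBDNG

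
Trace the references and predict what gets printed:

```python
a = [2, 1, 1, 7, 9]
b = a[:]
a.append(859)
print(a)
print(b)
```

Key concept: slice [:] creates copy.
Step by step:
`a = [2, 1, 1, 7, 9]` → a = [2, 1, 1, 7, 9]
`b = a[:]` → b = [2, 1, 1, 7, 9]
`a.append(859)` → a = [2, 1, 1, 7, 9, 859]
`print(a)` → prints [2, 1, 1, 7, 9, 859]
`print(b)` → prints [2, 1, 1, 7, 9]

Answer:
[2, 1, 1, 7, 9, 859]
[2, 1, 1, 7, 9]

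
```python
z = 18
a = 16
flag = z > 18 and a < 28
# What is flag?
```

Trace:
`z = 18` → z = 18
`a = 16` → a = 16
`flag = z > 18 and a < 28` → flag = False
So flag = False

Answer: False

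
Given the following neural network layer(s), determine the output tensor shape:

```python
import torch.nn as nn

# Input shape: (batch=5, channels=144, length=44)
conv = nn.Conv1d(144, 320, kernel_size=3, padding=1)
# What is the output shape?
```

Input: (5, 144, 44) -> Output: (5, 320, 44)

Answer: (5, 320, 44)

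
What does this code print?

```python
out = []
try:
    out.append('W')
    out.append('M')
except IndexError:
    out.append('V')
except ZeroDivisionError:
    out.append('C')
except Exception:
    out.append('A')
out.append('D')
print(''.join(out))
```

Execution trace: 'W' (try body) → 'M' (try body, no exception) → 'D' (after the try/except). Output: WMD

Answer: WMD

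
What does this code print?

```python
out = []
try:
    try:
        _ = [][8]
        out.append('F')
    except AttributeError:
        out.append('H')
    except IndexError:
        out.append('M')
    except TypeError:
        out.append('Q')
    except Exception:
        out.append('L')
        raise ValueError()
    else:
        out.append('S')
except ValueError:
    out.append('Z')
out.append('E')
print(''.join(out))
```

Execution trace: 'M' (inner except IndexError) → 'E' (after the try/except). Output: ME

Answer: ME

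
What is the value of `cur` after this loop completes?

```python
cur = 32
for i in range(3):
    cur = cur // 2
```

Halve 3 times: 32 // 2^3 = 4
`cur` takes the values: 32 → 16 → 8 → 4

Answer: 4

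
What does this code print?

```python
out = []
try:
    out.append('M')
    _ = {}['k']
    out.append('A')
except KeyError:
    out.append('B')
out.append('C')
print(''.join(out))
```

Execution trace: 'M' (try body) → 'B' (except KeyError) → 'C' (after the try/except). Output: MBC

Answer: MBC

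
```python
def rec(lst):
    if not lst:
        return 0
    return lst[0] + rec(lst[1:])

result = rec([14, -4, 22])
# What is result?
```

14 + (-4) + 22 + 0 = 32

Answer: 32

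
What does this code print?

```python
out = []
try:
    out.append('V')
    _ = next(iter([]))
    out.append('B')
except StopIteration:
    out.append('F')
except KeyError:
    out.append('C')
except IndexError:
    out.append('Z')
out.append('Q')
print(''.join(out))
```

Execution trace: 'V' (try body) → 'F' (except StopIteration) → 'Q' (after the try/except). Output: VFQ

Answer: VFQ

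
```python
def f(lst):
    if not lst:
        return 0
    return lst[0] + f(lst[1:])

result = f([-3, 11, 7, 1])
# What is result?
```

(-3) + 11 + 7 + 1 + 0 = 16

Answer: 16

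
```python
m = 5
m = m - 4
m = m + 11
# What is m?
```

Trace:
`m = 5` → m = 5
`m = m - 4` → m = 1
`m = m + 11` → m = 12
So m = 12

Answer: 12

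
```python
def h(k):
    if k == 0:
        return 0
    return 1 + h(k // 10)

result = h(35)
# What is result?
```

Count of digits of 35: 2

Answer: 2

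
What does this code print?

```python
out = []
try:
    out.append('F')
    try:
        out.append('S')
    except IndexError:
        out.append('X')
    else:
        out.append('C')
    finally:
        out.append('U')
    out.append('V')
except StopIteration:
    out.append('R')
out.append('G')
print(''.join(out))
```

Execution trace: 'F' (try body) → 'S' (inner try body, no exception) → 'C' (inner else) → 'U' (inner finally) → 'V' (try body, no exception) → 'G' (after the try/except). Output: FSCUVG

Answer: FSCUVG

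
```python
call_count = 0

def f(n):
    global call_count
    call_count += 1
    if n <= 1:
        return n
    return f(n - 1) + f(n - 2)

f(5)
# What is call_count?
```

Calls(n) = 1 + Calls(n-1) + Calls(n-2); Calls(0)=Calls(1)=1. For n=5 this gives 15.

Answer: 15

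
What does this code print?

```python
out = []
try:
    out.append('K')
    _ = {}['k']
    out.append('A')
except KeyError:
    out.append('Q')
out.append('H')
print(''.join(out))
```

Execution trace: 'K' (try body) → 'Q' (except KeyError) → 'H' (after the try/except). Output: KQH

Answer: KQH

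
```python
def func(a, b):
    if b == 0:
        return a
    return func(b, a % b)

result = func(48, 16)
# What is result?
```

func(48, 16) -> func(16, 0) -> 16

Answer: 16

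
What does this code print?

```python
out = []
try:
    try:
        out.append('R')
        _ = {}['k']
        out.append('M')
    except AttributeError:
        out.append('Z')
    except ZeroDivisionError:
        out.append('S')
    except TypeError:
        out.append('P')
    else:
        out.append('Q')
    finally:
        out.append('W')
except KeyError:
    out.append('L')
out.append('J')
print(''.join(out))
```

Execution trace: 'R' (try body) → 'W' (finally) → 'L' (outer except KeyError) → 'J' (after the try/except). Output: RWLJ

Answer: RWLJ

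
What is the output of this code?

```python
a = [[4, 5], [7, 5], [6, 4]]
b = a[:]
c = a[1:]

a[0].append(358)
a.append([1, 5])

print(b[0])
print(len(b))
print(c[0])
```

Key concept: slice with nested mutation.
Step by step:
`a = [[4, 5], [7, 5], [6, 4]]` → a = [[4, 5], [7, 5], [6, 4]]
`b = a[:]` → b = [[4, 5], [7, 5], [6, 4]]
`c = a[1:]` → c = [[7, 5], [6, 4]]
`a[0].append(358)` → a = [[4, 5, 358], [7, 5], [6, 4]]; b = [[4, 5, 358], [7, 5], [6, 4]]
`a.append([1, 5])` → a = [[4, 5, 358], [7, 5], [6, 4], [1, 5]]
`print(b[0])` → prints [4, 5, 358]
`print(len(b))` → prints 3
`print(c[0])` → prints [7, 5]

Answer:
[4, 5, 358]
3
[7, 5]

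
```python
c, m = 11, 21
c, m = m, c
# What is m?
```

Trace:
`c, m = 11, 21` → c = 11; m = 21
`c, m = m, c` → c = 21; m = 11
So m = 11

Answer: 11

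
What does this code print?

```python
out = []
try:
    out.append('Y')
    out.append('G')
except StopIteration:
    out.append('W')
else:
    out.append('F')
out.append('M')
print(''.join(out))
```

Execution trace: 'Y' (try body) → 'G' (try body, no exception) → 'F' (else) → 'M' (after the try/except). Output: YGFM

Answer: YGFM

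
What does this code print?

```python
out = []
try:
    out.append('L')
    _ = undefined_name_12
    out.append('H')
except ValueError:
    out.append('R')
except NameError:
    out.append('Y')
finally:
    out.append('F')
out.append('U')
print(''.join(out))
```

Execution trace: 'L' (try body) → 'Y' (except NameError) → 'F' (finally) → 'U' (after the try/except). Output: LYFU

Answer: LYFU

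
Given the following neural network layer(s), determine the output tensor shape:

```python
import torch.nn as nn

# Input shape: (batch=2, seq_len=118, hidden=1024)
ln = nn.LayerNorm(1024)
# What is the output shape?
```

Input: (2, 118, 1024) -> Output: (2, 118, 1024)

Answer: (2, 118, 1024)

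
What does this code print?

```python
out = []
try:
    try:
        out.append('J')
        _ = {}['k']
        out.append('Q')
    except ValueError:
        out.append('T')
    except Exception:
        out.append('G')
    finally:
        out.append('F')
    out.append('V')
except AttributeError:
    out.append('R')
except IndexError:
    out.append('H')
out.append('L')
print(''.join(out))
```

Execution trace: 'J' (inner try body) → 'G' (inner except Exception) → 'F' (inner finally) → 'V' (try body, no exception) → 'L' (after the try/except). Output: JGFVL

Answer: JGFVL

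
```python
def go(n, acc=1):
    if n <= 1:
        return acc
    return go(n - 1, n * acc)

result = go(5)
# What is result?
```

Accumulator trace (n, acc): (5, 1) -> (4, 5) -> (3, 20) -> (2, 60) -> (1, 120) -> return 120

Answer: 120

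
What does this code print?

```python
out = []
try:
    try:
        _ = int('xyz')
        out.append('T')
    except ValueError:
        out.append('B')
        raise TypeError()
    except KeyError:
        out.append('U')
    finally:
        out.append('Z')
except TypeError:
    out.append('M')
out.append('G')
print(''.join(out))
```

Execution trace: 'B' (inner except ValueError) → 'Z' (inner finally) → 'M' (outer except TypeError) → 'G' (after the try/except). Output: BZMG

Answer: BZMG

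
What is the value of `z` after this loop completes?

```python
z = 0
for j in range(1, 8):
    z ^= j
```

XOR of 1 to 7
`z` takes the values: 0 → 1 → 3 → 0 → 4 → 1 → 7 → 0

Answer: 0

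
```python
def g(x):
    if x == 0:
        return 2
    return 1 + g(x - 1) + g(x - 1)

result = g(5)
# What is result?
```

g(x) = 1 + 2·g(x-1), g(0)=2. Closed form: (2+1)·2^5 - 1 = 95.

Answer: 95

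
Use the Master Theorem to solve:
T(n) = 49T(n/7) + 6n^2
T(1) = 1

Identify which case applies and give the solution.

a=49, b=7, f(n)=6n^2. log_7(49) = 2. Since c=2 = 2, Case 2 applies: T(n) = Θ(n^log_b(a) · log n) = O(n^2 log n).

Answer: O(n^2 log n) - Case 2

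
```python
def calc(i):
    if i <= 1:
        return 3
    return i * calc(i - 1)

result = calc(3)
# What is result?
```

calc(3) = 3 * 2 * 3 = 18

Answer: 18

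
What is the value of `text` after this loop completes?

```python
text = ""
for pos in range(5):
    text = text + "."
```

Repeat '.' 5 times
`text` takes the values: "" → "." → ".." → "..." → "...." → "....."

Answer: "....."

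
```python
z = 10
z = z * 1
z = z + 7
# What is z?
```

Trace:
`z = 10` → z = 10
`z = z * 1` → z = 10
`z = z + 7` → z = 17
So z = 17

Answer: 17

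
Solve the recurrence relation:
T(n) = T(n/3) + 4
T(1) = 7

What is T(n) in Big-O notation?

Each step divides n by 3 and adds 4. After log_3(n) steps we reach T(1)=7. So T(n) = 4·log_3(n) + 7 = O(log n).

Answer: O(log n)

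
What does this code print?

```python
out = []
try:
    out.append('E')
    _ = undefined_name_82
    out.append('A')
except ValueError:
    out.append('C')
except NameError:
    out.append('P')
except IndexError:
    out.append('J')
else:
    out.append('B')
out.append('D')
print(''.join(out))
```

Execution trace: 'E' (try body) → 'P' (except NameError) → 'D' (after the try/except). Output: EPD

Answer: EPD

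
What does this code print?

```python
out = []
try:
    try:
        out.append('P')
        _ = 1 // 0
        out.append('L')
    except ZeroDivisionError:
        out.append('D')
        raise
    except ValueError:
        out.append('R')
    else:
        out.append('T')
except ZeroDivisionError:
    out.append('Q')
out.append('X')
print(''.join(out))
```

Execution trace: 'P' (inner try body) → 'D' (inner except ZeroDivisionError) → 'Q' (outer except ZeroDivisionError) → 'X' (after the try/except). Output: PDQX

Answer: PDQX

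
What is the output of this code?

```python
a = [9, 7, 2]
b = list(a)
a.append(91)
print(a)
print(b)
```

Key concept: list() constructor creates copy.
Step by step:
`a = [9, 7, 2]` → a = [9, 7, 2]
`b = list(a)` → b = [9, 7, 2]
`a.append(91)` → a = [9, 7, 2, 91]
`print(a)` → prints [9, 7, 2, 91]
`print(b)` → prints [9, 7, 2]

Answer:
[9, 7, 2, 91]
[9, 7, 2]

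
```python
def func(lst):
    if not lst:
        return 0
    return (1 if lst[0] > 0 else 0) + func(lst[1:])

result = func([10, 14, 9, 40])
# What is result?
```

Count of positive elements in [10, 14, 9, 40] = 4

Answer: 4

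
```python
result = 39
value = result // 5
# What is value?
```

Trace:
`result = 39` → result = 39
`value = result // 5` → value = 7
So value = 7

Answer: 7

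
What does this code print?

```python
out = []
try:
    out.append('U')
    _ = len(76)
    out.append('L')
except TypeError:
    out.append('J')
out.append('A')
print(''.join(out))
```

Execution trace: 'U' (try body) → 'J' (except TypeError) → 'A' (after the try/except). Output: UJA

Answer: UJA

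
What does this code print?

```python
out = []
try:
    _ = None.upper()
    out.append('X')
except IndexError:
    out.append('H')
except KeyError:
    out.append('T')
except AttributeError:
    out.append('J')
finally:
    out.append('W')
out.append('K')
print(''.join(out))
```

Execution trace: 'J' (except AttributeError) → 'W' (finally) → 'K' (after the try/except). Output: JWK

Answer: JWK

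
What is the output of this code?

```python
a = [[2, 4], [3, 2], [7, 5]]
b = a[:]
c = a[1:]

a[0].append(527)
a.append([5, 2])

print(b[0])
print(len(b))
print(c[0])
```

Key concept: slice with nested mutation.
Step by step:
`a = [[2, 4], [3, 2], [7, 5]]` → a = [[2, 4], [3, 2], [7, 5]]
`b = a[:]` → b = [[2, 4], [3, 2], [7, 5]]
`c = a[1:]` → c = [[3, 2], [7, 5]]
`a[0].append(527)` → a = [[2, 4, 527], [3, 2], [7, 5]]; b = [[2, 4, 527], [3, 2], [7, 5]]
`a.append([5, 2])` → a = [[2, 4, 527], [3, 2], [7, 5], [5, 2]]
`print(b[0])` → prints [2, 4, 527]
`print(len(b))` → prints 3
`print(c[0])` → prints [3, 2]

Answer:
[2, 4, 527]
3
[3, 2]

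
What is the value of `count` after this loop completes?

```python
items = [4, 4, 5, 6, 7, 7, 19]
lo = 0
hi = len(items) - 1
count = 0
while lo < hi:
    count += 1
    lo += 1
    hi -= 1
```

Iterations until pointers meet (list length 7)
`count` takes the values: 0 → 1 → 2 → 3

Answer: 3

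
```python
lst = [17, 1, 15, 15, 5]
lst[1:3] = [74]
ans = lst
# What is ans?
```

Trace:
`lst = [17, 1, 15, 15, 5]` → lst = [17, 1, 15, 15, 5]
`lst[1:3] = [74]` → lst = [17, 74, 15, 5]
`ans = lst` → ans = [17, 74, 15, 5]
So ans = [17, 74, 15, 5]

Answer: [17, 74, 15, 5]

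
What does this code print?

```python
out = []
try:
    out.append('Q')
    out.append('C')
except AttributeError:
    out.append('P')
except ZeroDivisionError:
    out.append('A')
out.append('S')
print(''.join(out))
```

Execution trace: 'Q' (try body) → 'C' (try body, no exception) → 'S' (after the try/except). Output: QCS

Answer: QCS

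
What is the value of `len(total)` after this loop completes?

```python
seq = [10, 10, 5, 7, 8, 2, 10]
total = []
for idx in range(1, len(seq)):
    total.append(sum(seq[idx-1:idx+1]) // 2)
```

Number of 2-element averages
`total` takes the values: [] → [10] → [10, 7] → [10, 7, 6] → [10, 7, 6, 7] → [10, 7, 6, 7, 5] → [10, 7, 6, 7, 5, 6]
So `len(total)` = 6

Answer: 6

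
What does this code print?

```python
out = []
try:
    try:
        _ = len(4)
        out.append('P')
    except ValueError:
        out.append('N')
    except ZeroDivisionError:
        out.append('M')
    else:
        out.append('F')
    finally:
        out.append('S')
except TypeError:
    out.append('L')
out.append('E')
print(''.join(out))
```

Execution trace: 'S' (finally) → 'L' (outer except TypeError) → 'E' (after the try/except). Output: SLE

Answer: SLE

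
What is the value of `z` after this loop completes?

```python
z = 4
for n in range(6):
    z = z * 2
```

Multiply by 2, 6 times: 4 * 2^6 = 256
`z` takes the values: 4 → 8 → 16 → 32 → 64 → 128 → 256

Answer: 256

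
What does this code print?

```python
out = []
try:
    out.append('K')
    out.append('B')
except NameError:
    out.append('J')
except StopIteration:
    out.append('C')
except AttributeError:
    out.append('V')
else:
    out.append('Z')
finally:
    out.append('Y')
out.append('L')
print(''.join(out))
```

Execution trace: 'K' (try body) → 'B' (try body, no exception) → 'Z' (else) → 'Y' (finally) → 'L' (after the try/except). Output: KBZYL

Answer: KBZYL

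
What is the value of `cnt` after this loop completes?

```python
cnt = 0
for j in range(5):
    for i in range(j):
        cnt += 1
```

Triangle number: 0+1+2+...+4
`cnt` takes the values: 0 → 1 → 2 → 3 → 4 → 5 → 6 → 7 → 8 → 9 → 10

Answer: 10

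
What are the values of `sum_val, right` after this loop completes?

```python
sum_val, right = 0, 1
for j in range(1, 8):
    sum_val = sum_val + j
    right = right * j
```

Sum and factorial of 1 to 7
`sum_val, right` takes the values: (0, 1) → (1, 1) → (3, 1) → (3, 2) → (6, 2) → (6, 6) → (10, 6) → (10, 24) → (15, 24) → (15, 120) → (21, 120) → (21, 720) → (28, 720) → (28, 5040)

Answer: 28, 5040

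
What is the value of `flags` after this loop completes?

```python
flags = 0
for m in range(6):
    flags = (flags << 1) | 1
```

Build 6 consecutive 1-bits: 0b111111
`flags` takes the values: 0 → 1 → 3 → 7 → 15 → 31 → 63

Answer: 63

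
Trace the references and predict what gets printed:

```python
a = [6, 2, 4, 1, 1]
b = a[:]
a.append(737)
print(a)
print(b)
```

Key concept: slice [:] creates copy.
Step by step:
`a = [6, 2, 4, 1, 1]` → a = [6, 2, 4, 1, 1]
`b = a[:]` → b = [6, 2, 4, 1, 1]
`a.append(737)` → a = [6, 2, 4, 1, 1, 737]
`print(a)` → prints [6, 2, 4, 1, 1, 737]
`print(b)` → prints [6, 2, 4, 1, 1]

Answer:
[6, 2, 4, 1, 1, 737]
[6, 2, 4, 1, 1]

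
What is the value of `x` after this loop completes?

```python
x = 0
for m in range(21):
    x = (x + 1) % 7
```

Increment mod 7, 21 times = 0
`x` takes the values: 0 → 1 → 2 → 3 → 4 → 5 → 6 → 0 → 1 → 2 → 3 → 4 → 5 → 6 → 0 → 1 → 2 → 3 → 4 → 5 → 6 → 0

Answer: 0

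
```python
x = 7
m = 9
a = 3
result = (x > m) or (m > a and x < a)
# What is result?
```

Trace:
`x = 7` → x = 7
`m = 9` → m = 9
`a = 3` → a = 3
`result = (x > m) or (m > a and x < a)` → result = False
So result = False

Answer: False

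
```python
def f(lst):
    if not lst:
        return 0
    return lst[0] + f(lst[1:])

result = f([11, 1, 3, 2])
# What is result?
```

11 + 1 + 3 + 2 + 0 = 17

Answer: 17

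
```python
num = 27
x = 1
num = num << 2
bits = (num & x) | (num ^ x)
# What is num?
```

Trace:
`num = 27` → num = 27
`x = 1` → x = 1
`num = num << 2` → num = 108
`bits = (num & x) | (num ^ x)` → bits = 109
So num = 108

Answer: 108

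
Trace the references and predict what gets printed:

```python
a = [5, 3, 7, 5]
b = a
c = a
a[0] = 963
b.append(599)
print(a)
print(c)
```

Key concept: multiple aliases.
Step by step:
`a = [5, 3, 7, 5]` → a = [5, 3, 7, 5]
`b = a` → b = [5, 3, 7, 5] (same object as a)
`c = a` → c = [5, 3, 7, 5] (same object as a, b)
`a[0] = 963` → a = [963, 3, 7, 5] (same object as b, c); b = [963, 3, 7, 5] (same object as a, c); c = [963, 3, 7, 5] (same object as a, b)
`b.append(599)` → a = [963, 3, 7, 5, 599] (same object as b, c); b = [963, 3, 7, 5, 599] (same object as a, c); c = [963, 3, 7, 5, 599] (same object as a, b)
`print(a)` → prints [963, 3, 7, 5, 599]
`print(c)` → prints [963, 3, 7, 5, 599]

Answer:
[963, 3, 7, 5, 599]
[963, 3, 7, 5, 599]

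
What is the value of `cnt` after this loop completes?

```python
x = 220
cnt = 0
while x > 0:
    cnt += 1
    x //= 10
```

Count digits by repeated division by 10
`cnt` takes the values: 0 → 1 → 2 → 3

Answer: 3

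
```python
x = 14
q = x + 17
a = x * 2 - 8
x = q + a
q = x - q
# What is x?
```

Trace:
`x = 14` → x = 14
`q = x + 17` → q = 31
`a = x * 2 - 8` → a = 20
`x = q + a` → x = 51
`q = x - q` → q = 20
So x = 51

Answer: 51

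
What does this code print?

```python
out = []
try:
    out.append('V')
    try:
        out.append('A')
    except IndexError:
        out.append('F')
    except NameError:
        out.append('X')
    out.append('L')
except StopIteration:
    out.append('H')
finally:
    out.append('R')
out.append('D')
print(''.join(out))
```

Execution trace: 'V' (try body) → 'A' (inner try body, no exception) → 'L' (try body, no exception) → 'R' (finally) → 'D' (after the try/except). Output: VALRD

Answer: VALRD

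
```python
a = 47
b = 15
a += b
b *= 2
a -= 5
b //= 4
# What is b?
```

Trace:
`a = 47` → a = 47
`b = 15` → b = 15
`a += b` → a = 62
`b *= 2` → b = 30
`a -= 5` → a = 57
`b //= 4` → b = 7
So b = 7

Answer: 7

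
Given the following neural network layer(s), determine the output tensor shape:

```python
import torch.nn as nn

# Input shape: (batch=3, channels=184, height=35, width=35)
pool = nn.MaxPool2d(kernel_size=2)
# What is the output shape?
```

Input: (3, 184, 35, 35) -> Output: (3, 184, 17, 17)

Answer: (3, 184, 17, 17)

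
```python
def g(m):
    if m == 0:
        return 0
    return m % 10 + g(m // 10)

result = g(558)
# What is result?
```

Sum of digits of 558: 8 + 5 + 5 = 18

Answer: 18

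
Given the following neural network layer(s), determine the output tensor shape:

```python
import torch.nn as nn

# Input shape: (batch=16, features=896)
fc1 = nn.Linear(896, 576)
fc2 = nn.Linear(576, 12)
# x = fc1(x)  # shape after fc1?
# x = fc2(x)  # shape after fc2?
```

Input: (16, 896) -> after fc1: (16, 576) -> Output: (16, 12)

Answer: (16, 12)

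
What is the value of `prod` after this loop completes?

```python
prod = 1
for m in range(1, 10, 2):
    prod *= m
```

Product of 1, 3, 5, ... up to 9
`prod` takes the values: 1 → 3 → 15 → 105 → 945

Answer: 945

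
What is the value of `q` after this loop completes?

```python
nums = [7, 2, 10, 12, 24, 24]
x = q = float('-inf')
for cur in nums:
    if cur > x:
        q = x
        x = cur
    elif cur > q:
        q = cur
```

Second largest (with repeats) in [7, 2, 10, 12, 24, 24]
`q` takes the values: -inf → 2 → 7 → 10 → 12 → 24

Answer: 24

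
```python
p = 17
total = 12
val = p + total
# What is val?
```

Trace:
`p = 17` → p = 17
`total = 12` → total = 12
`val = p + total` → val = 29
So val = 29

Answer: 29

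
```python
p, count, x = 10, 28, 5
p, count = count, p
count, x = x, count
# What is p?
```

Trace:
`p, count, x = 10, 28, 5` → p = 10; count = 28; x = 5
`p, count = count, p` → p = 28; count = 10
`count, x = x, count` → count = 5; x = 10
So p = 28

Answer: 28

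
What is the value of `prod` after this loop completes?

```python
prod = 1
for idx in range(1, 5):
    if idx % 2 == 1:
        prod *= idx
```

Product of odd numbers 1 to 4
`prod` takes the values: 1 → 3

Answer: 3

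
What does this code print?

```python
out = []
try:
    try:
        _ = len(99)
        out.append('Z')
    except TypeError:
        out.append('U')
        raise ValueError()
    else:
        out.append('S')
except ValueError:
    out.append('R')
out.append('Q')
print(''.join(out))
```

Execution trace: 'U' (inner except TypeError) → 'R' (outer except ValueError) → 'Q' (after the try/except). Output: URQ

Answer: URQ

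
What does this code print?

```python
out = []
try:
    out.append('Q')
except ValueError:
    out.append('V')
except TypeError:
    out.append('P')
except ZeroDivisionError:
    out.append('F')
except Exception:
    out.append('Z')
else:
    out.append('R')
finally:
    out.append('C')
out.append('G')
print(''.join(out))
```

Execution trace: 'Q' (try body, no exception) → 'R' (else) → 'C' (finally) → 'G' (after the try/except). Output: QRCG

Answer: QRCG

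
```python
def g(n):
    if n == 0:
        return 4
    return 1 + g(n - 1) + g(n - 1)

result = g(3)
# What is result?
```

g(n) = 1 + 2·g(n-1), g(0)=4. Closed form: (4+1)·2^3 - 1 = 39.

Answer: 39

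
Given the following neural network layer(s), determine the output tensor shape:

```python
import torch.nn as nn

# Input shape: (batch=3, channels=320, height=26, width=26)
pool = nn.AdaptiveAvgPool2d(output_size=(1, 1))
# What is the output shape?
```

Input: (3, 320, 26, 26) -> Output: (3, 320, 1, 1)

Answer: (3, 320, 1, 1)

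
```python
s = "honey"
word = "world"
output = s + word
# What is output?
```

Trace:
`s = "honey"` → s = 'honey'
`word = "world"` → word = 'world'
`output = s + word` → output = 'honeyworld'
So output = 'honeyworld'

Answer: 'honeyworld'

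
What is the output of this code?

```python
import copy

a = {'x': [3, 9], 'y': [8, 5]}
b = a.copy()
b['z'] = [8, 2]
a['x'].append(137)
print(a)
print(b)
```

Key concept: shallow copy of dict with mutable values.
Step by step:
`a = {'x': [3, 9], 'y': [8, 5]}` → a = {'x': [3, 9], 'y': [8, 5]}
`b = a.copy()` → b = {'x': [3, 9], 'y': [8, 5]}
`b['z'] = [8, 2]` → b = {'x': [3, 9], 'y': [8, 5], 'z': [8, 2]}
`a['x'].append(137)` → a = {'x': [3, 9, 137], 'y': [8, 5]}; b = {'x': [3, 9, 137], 'y': [8, 5], 'z': [8, 2]}
`print(a)` → prints {'x': [3, 9, 137], 'y': [8, 5]}
`print(b)` → prints {'x': [3, 9, 137], 'y': [8, 5], 'z': [8, 2]}

Answer:
{'x': [3, 9, 137], 'y': [8, 5]}
{'x': [3, 9, 137], 'y': [8, 5], 'z': [8, 2]}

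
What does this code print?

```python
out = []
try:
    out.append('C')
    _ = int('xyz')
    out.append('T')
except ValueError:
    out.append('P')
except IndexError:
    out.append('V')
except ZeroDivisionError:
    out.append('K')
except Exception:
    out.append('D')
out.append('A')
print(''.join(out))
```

Execution trace: 'C' (try body) → 'P' (except ValueError) → 'A' (after the try/except). Output: CPA

Answer: CPA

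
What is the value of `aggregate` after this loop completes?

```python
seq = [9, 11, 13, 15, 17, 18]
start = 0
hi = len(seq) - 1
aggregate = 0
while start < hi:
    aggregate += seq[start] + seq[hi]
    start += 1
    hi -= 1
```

Sum of pairs from ends
`aggregate` takes the values: 0 → 27 → 55 → 83

Answer: 83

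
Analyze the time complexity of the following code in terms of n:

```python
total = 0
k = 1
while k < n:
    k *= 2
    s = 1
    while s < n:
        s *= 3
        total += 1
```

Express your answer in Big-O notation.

Each loop level contributes: log n × log n. Multiplying the contributions gives O(log² n).

Answer: O(log² n)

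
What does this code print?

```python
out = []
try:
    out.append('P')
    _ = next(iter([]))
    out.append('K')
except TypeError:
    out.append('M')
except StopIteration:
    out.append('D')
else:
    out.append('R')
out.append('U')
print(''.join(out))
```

Execution trace: 'P' (try body) → 'D' (except StopIteration) → 'U' (after the try/except). Output: PDU

Answer: PDU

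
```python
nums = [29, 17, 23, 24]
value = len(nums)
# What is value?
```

Trace:
`nums = [29, 17, 23, 24]` → nums = [29, 17, 23, 24]
`value = len(nums)` → value = 4
So value = 4

Answer: 4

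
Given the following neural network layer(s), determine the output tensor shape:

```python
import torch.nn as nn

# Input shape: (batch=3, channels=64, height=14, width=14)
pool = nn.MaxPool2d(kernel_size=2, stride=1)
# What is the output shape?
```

Input: (3, 64, 14, 14) -> Output: (3, 64, 13, 13)

Answer: (3, 64, 13, 13)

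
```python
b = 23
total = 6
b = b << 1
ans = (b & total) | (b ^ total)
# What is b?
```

Trace:
`b = 23` → b = 23
`total = 6` → total = 6
`b = b << 1` → b = 46
`ans = (b & total) | (b ^ total)` → ans = 46
So b = 46

Answer: 46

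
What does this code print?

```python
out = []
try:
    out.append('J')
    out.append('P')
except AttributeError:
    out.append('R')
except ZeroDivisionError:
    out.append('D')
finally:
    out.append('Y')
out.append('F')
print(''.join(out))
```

Execution trace: 'J' (try body) → 'P' (try body, no exception) → 'Y' (finally) → 'F' (after the try/except). Output: JPYF

Answer: JPYF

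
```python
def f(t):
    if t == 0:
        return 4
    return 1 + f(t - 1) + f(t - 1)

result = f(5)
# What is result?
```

f(t) = 1 + 2·f(t-1), f(0)=4. Closed form: (4+1)·2^5 - 1 = 159.

Answer: 159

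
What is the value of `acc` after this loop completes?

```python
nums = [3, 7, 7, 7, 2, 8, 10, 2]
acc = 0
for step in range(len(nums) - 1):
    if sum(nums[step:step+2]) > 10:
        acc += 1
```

Count windows with sum > 10
`acc` takes the values: 0 → 1 → 2 → 3 → 4

Answer: 4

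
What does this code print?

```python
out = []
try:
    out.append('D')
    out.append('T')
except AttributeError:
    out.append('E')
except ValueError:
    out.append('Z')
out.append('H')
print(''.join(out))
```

Execution trace: 'D' (try body) → 'T' (try body, no exception) → 'H' (after the try/except). Output: DTH

Answer: DTH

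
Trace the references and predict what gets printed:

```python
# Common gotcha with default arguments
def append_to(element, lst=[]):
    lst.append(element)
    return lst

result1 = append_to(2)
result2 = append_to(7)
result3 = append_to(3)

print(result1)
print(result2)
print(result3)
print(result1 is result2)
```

Key concept: mutable default argument gotcha.
Step by step:
`result1 = append_to(2)` → result1 = [2]
`result2 = append_to(7)` → result1 = [2, 7] (same object as result2); result2 = [2, 7] (same object as result1)
`result3 = append_to(3)` → result1 = [2, 7, 3] (same object as result2, result3); result2 = [2, 7, 3] (same object as result1, result3); result3 = [2, 7, 3] (same object as result1, result2)
`print(result1)` → prints [2, 7, 3]
`print(result2)` → prints [2, 7, 3]
`print(result3)` → prints [2, 7, 3]
`print(result1 is result2)` → prints True

Answer:
[2, 7, 3]
[2, 7, 3]
[2, 7, 3]
True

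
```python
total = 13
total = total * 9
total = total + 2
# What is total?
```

Trace:
`total = 13` → total = 13
`total = total * 9` → total = 117
`total = total + 2` → total = 119
So total = 119

Answer: 119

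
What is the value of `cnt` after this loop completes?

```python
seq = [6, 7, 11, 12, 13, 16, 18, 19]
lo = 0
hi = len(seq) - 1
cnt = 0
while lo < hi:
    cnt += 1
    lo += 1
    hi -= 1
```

Iterations until pointers meet (list length 8)
`cnt` takes the values: 0 → 1 → 2 → 3 → 4

Answer: 4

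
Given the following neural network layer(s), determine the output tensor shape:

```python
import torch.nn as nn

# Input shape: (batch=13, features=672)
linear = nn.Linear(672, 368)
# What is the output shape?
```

Input: (13, 672) -> Output: (13, 368)

Answer: (13, 368)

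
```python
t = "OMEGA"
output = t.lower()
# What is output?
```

Trace:
`t = "OMEGA"` → t = 'OMEGA'
`output = t.lower()` → output = 'omega'
So output = 'omega'

Answer: 'omega'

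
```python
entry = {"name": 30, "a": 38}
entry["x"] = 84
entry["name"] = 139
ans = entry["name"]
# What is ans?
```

Trace:
`entry = {"name": 30, "a": 38}` → entry = {'name': 30, 'a': 38}
`entry["x"] = 84` → entry = {'name': 30, 'a': 38, 'x': 84}
`entry["name"] = 139` → entry = {'name': 139, 'a': 38, 'x': 84}
`ans = entry["name"]` → ans = 139
So ans = 139

Answer: 139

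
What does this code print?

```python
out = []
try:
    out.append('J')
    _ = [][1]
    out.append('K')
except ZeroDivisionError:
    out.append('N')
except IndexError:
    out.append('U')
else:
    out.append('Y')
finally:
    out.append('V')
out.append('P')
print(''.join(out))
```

Execution trace: 'J' (try body) → 'U' (except IndexError) → 'V' (finally) → 'P' (after the try/except). Output: JUVP

Answer: JUVP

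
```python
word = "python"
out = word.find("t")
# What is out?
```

Trace:
`word = "python"` → word = 'python'
`out = word.find("t")` → out = 2
So out = 2

Answer: 2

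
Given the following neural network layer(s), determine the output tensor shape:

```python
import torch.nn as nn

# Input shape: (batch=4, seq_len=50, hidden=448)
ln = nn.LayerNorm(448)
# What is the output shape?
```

Input: (4, 50, 448) -> Output: (4, 50, 448)

Answer: (4, 50, 448)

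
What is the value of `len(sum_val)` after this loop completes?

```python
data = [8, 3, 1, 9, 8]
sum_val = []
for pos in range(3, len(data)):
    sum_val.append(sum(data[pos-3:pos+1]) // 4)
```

Number of 4-element averages
`sum_val` takes the values: [] → [5] → [5, 5]
So `len(sum_val)` = 2

Answer: 2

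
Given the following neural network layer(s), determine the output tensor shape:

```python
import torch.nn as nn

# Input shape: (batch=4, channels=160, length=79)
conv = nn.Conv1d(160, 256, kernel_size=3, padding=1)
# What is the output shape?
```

Input: (4, 160, 79) -> Output: (4, 256, 79)

Answer: (4, 256, 79)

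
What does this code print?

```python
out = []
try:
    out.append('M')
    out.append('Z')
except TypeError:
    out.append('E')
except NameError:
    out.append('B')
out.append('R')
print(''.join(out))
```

Execution trace: 'M' (try body) → 'Z' (try body, no exception) → 'R' (after the try/except). Output: MZR

Answer: MZR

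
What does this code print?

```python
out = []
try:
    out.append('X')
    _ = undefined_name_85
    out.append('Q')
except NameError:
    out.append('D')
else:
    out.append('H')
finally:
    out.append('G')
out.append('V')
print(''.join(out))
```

Execution trace: 'X' (try body) → 'D' (except NameError) → 'G' (finally) → 'V' (after the try/except). Output: XDGV

Answer: XDGV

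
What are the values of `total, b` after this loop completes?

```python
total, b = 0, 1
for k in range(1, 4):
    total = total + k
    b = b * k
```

Sum and factorial of 1 to 3
`total, b` takes the values: (0, 1) → (1, 1) → (3, 1) → (3, 2) → (6, 2) → (6, 6)

Answer: 6, 6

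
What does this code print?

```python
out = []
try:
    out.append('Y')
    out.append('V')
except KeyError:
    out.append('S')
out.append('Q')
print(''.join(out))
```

Execution trace: 'Y' (try body) → 'V' (try body, no exception) → 'Q' (after the try/except). Output: YVQ

Answer: YVQ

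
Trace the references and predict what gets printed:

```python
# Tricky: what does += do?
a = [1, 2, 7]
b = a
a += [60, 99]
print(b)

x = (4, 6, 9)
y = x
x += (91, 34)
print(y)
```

Key concept: += behavior differs for mutable vs immutable.
Step by step:
`a = [1, 2, 7]` → a = [1, 2, 7]
`b = a` → b = [1, 2, 7] (same object as a)
`a += [60, 99]` → a = [1, 2, 7, 60, 99] (same object as b); b = [1, 2, 7, 60, 99] (same object as a)
`print(b)` → prints [1, 2, 7, 60, 99]
`x = (4, 6, 9)` → x = (4, 6, 9)
`y = x` → y = (4, 6, 9)
`x += (91, 34)` → x = (4, 6, 9, 91, 34)
`print(y)` → prints (4, 6, 9)

Answer:
[1, 2, 7, 60, 99]
(4, 6, 9)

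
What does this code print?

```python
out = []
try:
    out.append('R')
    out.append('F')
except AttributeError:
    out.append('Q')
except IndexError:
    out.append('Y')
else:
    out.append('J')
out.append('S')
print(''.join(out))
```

Execution trace: 'R' (try body) → 'F' (try body, no exception) → 'J' (else) → 'S' (after the try/except). Output: RFJS

Answer: RFJS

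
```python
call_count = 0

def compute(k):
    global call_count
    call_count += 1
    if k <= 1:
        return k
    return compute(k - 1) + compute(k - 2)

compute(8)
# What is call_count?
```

Calls(k) = 1 + Calls(k-1) + Calls(k-2); Calls(0)=Calls(1)=1. For k=8 this gives 67.

Answer: 67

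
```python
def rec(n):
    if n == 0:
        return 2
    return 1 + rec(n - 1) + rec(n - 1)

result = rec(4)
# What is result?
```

rec(n) = 1 + 2·rec(n-1), rec(0)=2. Closed form: (2+1)·2^4 - 1 = 47.

Answer: 47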